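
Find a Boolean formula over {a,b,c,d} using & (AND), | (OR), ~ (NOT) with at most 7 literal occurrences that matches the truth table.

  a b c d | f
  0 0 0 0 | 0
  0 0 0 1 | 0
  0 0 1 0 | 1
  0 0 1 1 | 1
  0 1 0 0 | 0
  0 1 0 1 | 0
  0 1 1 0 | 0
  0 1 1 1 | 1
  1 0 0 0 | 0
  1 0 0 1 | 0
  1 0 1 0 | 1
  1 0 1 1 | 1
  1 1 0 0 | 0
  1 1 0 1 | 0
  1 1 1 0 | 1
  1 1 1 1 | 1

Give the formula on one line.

((c & d) | (c & (~b | a)))

  (c & d) = 0001000100010001
  ~b = 1111000011110000
  (~b | a) = 1111000011111111
  (c & (~b | a)) = 0011000000110011
  ((c & d) | (c & (~b | a))) = 0011000100110011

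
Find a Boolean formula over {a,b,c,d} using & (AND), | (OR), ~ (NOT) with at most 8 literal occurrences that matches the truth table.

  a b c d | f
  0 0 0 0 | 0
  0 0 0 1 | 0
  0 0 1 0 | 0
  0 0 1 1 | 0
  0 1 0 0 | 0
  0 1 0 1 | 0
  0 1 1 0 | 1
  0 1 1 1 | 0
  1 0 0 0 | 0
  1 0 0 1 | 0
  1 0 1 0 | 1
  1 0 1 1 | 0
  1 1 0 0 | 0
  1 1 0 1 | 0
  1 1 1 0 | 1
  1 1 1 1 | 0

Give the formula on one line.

(c & (~d & ((~c | (b & ~d)) | a)))

  ~d = 1010101010101010
  ~c = 1100110011001100
  (b & ~d) = 0000101000001010
  (~c | (b & ~d)) = 1100111011001110
  ((~c | (b & ~d)) | a) = 1100111011111111
  (~d & ((~c | (b & ~d)) | a)) = 1000101010101010
  (c & (~d & ((~c | (b & ~d)) | a))) = 0000001000100010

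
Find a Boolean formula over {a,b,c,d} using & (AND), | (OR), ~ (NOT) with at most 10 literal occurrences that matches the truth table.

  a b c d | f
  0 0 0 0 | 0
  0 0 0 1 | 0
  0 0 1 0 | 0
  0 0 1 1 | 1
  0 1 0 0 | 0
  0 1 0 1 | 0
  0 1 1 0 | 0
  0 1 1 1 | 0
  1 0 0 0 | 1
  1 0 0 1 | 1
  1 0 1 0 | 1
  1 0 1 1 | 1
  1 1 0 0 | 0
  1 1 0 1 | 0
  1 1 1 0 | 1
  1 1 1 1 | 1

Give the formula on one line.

  ~b = 1111000011110000
  (a | d) = 0101010111111111
  (~b & (a | d)) = 0101000011110000
  (a | c) = 0011001111111111
  ((~b & (a | d)) & (a | c)) = 0001000011110000
  ~a = 1111111100000000
  (b | ~a) = 1111111100001111
  ((b | ~a) & a) = 0000000000001111
  (((b | ~a) & a) & c) = 0000000000000011
  (((~b & (a | d)) & (a | c)) | (((b | ~a) & a) & c)) = 0001000011110011

(((~b & (a | d)) & (a | c)) | (((b | ~a) & a) & c))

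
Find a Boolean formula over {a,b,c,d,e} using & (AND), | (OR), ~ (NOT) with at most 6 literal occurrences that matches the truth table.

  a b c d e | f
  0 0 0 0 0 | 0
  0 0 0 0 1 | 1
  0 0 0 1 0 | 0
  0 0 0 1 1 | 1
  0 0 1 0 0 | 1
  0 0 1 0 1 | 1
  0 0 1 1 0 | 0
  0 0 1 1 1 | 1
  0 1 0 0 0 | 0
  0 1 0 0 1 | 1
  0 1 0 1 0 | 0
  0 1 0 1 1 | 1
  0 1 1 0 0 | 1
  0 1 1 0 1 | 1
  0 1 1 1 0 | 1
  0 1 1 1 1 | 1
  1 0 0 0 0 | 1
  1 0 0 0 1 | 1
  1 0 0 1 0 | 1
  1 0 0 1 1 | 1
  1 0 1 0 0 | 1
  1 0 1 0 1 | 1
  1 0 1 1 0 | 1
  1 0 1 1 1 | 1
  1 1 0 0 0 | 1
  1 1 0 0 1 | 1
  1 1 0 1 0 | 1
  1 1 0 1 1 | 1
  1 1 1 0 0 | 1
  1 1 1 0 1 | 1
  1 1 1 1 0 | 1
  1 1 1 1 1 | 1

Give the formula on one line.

  ~d = 11001100110011001100110011001100
  (b | ~d) = 11001100111111111100110011111111
  ~a = 11111111111111110000000000000000
  (c & ~a) = 00001111000011110000000000000000
  ((b | ~d) & (c & ~a)) = 00001100000011110000000000000000
  (((b | ~d) & (c & ~a)) | e) = 01011101010111110101010101010101
  ((((b | ~d) & (c & ~a)) | e) | a) = 01011101010111111111111111111111

((((b | ~d) & (c & ~a)) | e) | a)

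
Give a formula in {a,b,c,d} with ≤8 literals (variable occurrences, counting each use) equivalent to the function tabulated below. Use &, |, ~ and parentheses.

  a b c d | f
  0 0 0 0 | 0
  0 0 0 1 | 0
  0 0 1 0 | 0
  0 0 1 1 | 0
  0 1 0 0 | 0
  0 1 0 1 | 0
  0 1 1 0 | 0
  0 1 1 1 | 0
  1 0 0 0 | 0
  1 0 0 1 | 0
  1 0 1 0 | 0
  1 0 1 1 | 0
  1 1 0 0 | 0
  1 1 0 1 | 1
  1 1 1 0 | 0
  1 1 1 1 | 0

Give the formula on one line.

((a | ((~b | ~a) & c)) & (((~d | b) & d) & ~c))

  ~b = 1111000011110000
  ~a = 1111111100000000
  (~b | ~a) = 1111111111110000
  ((~b | ~a) & c) = 0011001100110000
  (a | ((~b | ~a) & c)) = 0011001111111111
  ~d = 1010101010101010
  (~d | b) = 1010111110101111
  ((~d | b) & d) = 0000010100000101
  ~c = 1100110011001100
  (((~d | b) & d) & ~c) = 0000010000000100
  ((a | ((~b | ~a) & c)) & (((~d | b) & d) & ~c)) = 0000000000000100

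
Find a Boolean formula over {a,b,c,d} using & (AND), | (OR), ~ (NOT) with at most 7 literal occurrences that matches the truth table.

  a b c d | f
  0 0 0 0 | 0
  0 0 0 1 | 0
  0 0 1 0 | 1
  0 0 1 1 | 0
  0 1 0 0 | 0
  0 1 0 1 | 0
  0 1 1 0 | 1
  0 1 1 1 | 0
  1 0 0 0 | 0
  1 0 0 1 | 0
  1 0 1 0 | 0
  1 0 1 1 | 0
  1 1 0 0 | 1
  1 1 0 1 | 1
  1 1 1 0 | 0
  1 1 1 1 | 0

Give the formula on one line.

(((b & a) & ~c) | (~a & (c & ~d)))

  (b & a) = 0000000000001111
  ~c = 1100110011001100
  ((b & a) & ~c) = 0000000000001100
  ~a = 1111111100000000
  ~d = 1010101010101010
  (c & ~d) = 0010001000100010
  (~a & (c & ~d)) = 0010001000000000
  (((b & a) & ~c) | (~a & (c & ~d))) = 0010001000001100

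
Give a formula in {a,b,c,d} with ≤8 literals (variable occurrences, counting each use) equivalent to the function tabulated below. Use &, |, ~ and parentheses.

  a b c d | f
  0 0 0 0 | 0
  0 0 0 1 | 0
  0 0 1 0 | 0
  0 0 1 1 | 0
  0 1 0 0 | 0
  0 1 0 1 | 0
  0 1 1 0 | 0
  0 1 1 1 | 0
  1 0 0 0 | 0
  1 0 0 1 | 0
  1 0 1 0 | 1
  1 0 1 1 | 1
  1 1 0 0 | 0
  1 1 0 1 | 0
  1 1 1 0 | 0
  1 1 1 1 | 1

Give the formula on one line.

(a & ((c & (~a | d)) | (~b & (b | (~a | c)))))

  ~a = 1111111100000000
  (~a | d) = 1111111101010101
  (c & (~a | d)) = 0011001100010001
  ~b = 1111000011110000
  (~a | c) = 1111111100110011
  (b | (~a | c)) = 1111111100111111
  (~b & (b | (~a | c))) = 1111000000110000
  ((c & (~a | d)) | (~b & (b | (~a | c)))) = 1111001100110001
  (a & ((c & (~a | d)) | (~b & (b | (~a | c))))) = 0000000000110001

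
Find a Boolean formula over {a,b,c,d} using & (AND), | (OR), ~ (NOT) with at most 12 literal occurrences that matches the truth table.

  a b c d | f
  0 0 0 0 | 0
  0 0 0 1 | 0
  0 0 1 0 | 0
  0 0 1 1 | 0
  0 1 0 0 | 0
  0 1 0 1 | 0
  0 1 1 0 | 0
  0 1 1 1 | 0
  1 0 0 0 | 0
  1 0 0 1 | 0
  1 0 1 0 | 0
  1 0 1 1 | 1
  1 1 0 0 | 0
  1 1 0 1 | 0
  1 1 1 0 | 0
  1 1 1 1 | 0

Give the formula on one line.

((a & ((c & ((c & d) | ~c)) | ~a)) & (~b | (~a & ~d)))

  (c & d) = 0001000100010001
  ~c = 1100110011001100
  ((c & d) | ~c) = 1101110111011101
  (c & ((c & d) | ~c)) = 0001000100010001
  ~a = 1111111100000000
  ((c & ((c & d) | ~c)) | ~a) = 1111111100010001
  (a & ((c & ((c & d) | ~c)) | ~a)) = 0000000000010001
  ~b = 1111000011110000
  ~d = 1010101010101010
  (~a & ~d) = 1010101000000000
  (~b | (~a & ~d)) = 1111101011110000
  ((a & ((c & ((c & d) | ~c)) | ~a)) & (~b | (~a & ~d))) = 0000000000010000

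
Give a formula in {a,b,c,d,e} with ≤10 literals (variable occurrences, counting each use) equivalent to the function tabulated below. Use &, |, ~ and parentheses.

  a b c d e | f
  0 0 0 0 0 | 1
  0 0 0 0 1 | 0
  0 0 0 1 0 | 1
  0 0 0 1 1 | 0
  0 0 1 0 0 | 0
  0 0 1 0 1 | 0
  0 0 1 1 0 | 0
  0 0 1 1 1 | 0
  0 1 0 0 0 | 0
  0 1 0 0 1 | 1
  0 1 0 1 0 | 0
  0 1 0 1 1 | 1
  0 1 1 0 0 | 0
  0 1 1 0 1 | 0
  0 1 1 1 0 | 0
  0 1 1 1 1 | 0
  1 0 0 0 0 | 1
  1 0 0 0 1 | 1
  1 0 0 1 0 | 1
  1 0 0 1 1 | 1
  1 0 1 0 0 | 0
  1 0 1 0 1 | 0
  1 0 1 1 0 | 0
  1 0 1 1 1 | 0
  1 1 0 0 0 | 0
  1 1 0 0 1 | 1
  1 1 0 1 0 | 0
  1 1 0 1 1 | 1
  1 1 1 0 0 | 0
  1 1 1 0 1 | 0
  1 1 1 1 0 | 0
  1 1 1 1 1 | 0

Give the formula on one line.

  ~c = 11110000111100001111000011110000
  ~e = 10101010101010101010101010101010
  (~e | a) = 10101010101010101111111111111111
  (~c & (~e | a)) = 10100000101000001111000011110000
  ~a = 11111111111111110000000000000000
  (b & ~a) = 00000000111111110000000000000000
  ((~c & (~e | a)) | (b & ~a)) = 10100000111111111111000011110000
  (c | ((~c & (~e | a)) | (b & ~a))) = 10101111111111111111111111111111
  ~b = 11111111000000001111111100000000
  (~b | e) = 11111111010101011111111101010101
  (~c & (~b | e)) = 11110000010100001111000001010000
  ((c | ((~c & (~e | a)) | (b & ~a))) & (~c & (~b | e))) = 10100000010100001111000001010000

((c | ((~c & (~e | a)) | (b & ~a))) & (~c & (~b | e)))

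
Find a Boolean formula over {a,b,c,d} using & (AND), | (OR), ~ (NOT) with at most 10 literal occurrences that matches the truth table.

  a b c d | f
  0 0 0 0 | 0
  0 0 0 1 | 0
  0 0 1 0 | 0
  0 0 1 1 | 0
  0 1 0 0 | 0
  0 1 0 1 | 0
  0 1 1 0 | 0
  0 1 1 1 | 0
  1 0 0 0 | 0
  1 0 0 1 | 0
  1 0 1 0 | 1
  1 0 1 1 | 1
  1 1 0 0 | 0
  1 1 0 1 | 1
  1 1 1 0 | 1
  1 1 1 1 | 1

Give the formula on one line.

  (d | c) = 0111011101110111
  ~b = 1111000011110000
  ~d = 1010101010101010
  (~b & ~d) = 1010000010100000
  ((~b & ~d) | c) = 1011001110110011
  (b | ~d) = 1010111110101111
  ~a = 1111111100000000
  ((b | ~d) | ~a) = 1111111110101111
  (((~b & ~d) | c) | ((b | ~d) | ~a)) = 1111111110111111
  ((d | c) & (((~b & ~d) | c) | ((b | ~d) | ~a))) = 0111011100110111
  (a & ((d | c) & (((~b & ~d) | c) | ((b | ~d) | ~a)))) = 0000000000110111

(a & ((d | c) & (((~b & ~d) | c) | ((b | ~d) | ~a))))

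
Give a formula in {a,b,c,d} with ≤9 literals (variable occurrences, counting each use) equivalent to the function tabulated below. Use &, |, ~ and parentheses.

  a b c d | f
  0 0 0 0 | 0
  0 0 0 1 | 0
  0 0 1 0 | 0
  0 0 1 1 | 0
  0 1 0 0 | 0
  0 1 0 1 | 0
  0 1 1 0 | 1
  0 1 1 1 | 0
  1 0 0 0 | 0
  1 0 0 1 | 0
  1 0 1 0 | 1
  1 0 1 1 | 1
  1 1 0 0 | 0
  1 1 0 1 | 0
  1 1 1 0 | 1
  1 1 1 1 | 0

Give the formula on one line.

((~d & (c & b)) | ((~b & c) & a))

  ~d = 1010101010101010
  (c & b) = 0000001100000011
  (~d & (c & b)) = 0000001000000010
  ~b = 1111000011110000
  (~b & c) = 0011000000110000
  ((~b & c) & a) = 0000000000110000
  ((~d & (c & b)) | ((~b & c) & a)) = 0000001000110010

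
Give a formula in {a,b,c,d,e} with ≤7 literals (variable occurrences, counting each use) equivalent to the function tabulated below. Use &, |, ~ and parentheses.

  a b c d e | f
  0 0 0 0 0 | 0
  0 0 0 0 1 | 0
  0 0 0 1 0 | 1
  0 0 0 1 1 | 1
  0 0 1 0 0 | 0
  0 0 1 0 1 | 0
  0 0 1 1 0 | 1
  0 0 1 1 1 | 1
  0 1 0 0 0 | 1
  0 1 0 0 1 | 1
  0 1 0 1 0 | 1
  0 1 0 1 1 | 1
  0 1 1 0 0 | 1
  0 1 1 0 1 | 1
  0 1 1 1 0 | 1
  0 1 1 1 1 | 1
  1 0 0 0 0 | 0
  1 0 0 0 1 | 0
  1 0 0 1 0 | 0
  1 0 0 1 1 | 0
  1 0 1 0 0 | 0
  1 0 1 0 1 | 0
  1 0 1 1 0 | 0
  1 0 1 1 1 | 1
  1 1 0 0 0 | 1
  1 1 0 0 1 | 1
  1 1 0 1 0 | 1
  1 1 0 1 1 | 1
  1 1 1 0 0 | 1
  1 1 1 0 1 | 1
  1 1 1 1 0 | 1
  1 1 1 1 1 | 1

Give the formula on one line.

(((c & d) & (e | b)) | (b | (d & ~a)))

  (c & d) = 00000011000000110000001100000011
  (e | b) = 01010101111111110101010111111111
  ((c & d) & (e | b)) = 00000001000000110000000100000011
  ~a = 11111111111111110000000000000000
  (d & ~a) = 00110011001100110000000000000000
  (b | (d & ~a)) = 00110011111111110000000011111111
  (((c & d) & (e | b)) | (b | (d & ~a))) = 00110011111111110000000111111111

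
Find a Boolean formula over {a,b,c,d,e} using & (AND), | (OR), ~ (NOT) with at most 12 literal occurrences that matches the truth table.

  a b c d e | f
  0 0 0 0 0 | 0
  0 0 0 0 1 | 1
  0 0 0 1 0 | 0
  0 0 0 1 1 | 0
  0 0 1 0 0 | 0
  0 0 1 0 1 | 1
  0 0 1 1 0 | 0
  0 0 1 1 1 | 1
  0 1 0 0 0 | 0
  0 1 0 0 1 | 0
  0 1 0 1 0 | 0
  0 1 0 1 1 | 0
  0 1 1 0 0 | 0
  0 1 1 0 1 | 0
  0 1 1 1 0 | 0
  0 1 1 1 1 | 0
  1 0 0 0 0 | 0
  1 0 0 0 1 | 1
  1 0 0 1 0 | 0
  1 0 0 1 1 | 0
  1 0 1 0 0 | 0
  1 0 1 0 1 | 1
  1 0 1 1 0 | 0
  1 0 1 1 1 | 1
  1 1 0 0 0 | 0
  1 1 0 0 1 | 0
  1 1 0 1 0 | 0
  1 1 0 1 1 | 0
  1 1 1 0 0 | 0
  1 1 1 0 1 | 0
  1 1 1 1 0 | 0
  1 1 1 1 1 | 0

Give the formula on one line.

  ~e = 10101010101010101010101010101010
  (~e | c) = 10101111101011111010111110101111
  (c | ~e) = 10101111101011111010111110101111
  ((c | ~e) & a) = 00000000000000001010111110101111
  (e | ((c | ~e) & a)) = 01010101010101011111111111111111
  ~d = 11001100110011001100110011001100
  ((e | ((c | ~e) & a)) & ~d) = 01000100010001001100110011001100
  ((~e | c) | ((e | ((c | ~e) & a)) & ~d)) = 11101111111011111110111111101111
  (e & ((~e | c) | ((e | ((c | ~e) & a)) & ~d))) = 01000101010001010100010101000101
  ~b = 11111111000000001111111100000000
  ((e & ((~e | c) | ((e | ((c | ~e) & a)) & ~d))) & ~b) = 01000101000000000100010100000000

((e & ((~e | c) | ((e | ((c | ~e) & a)) & ~d))) & ~b)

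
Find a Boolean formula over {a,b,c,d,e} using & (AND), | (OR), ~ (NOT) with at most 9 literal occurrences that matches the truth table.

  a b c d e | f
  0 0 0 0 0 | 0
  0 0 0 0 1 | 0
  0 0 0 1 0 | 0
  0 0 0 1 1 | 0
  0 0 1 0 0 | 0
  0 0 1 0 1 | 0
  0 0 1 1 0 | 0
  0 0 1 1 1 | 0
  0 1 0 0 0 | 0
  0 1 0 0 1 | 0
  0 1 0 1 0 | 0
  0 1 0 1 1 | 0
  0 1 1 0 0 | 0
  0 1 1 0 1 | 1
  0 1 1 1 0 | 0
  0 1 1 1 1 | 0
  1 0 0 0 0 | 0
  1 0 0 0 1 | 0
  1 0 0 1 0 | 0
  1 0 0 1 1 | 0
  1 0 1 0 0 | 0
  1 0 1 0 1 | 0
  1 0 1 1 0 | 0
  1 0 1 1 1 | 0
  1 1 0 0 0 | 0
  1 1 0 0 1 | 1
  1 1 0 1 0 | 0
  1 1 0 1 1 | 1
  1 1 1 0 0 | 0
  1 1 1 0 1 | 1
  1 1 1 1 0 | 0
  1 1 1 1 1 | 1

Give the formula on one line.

(((a | c) & b) & (((~d | a) | ~e) & e))

  (a | c) = 00001111000011111111111111111111
  ((a | c) & b) = 00000000000011110000000011111111
  ~d = 11001100110011001100110011001100
  (~d | a) = 11001100110011001111111111111111
  ~e = 10101010101010101010101010101010
  ((~d | a) | ~e) = 11101110111011101111111111111111
  (((~d | a) | ~e) & e) = 01000100010001000101010101010101
  (((a | c) & b) & (((~d | a) | ~e) & e)) = 00000000000001000000000001010101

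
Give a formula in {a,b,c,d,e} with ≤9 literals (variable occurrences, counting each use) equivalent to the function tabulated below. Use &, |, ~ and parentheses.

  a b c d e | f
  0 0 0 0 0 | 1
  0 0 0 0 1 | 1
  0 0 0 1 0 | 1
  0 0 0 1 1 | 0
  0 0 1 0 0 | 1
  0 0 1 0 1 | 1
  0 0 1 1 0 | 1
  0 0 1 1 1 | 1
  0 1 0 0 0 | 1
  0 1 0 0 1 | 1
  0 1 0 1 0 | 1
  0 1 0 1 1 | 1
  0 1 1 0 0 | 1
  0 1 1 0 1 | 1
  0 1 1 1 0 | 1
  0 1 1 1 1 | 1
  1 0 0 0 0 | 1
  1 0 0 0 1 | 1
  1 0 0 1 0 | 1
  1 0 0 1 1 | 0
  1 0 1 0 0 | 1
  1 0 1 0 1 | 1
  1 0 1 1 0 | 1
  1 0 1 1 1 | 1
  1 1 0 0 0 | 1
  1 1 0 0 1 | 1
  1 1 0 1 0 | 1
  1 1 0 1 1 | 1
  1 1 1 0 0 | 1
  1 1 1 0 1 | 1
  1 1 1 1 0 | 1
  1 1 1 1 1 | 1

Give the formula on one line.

((c & (a | (e & (c | d)))) | (~e | (b | ~d)))

  (c | d) = 00111111001111110011111100111111
  (e & (c | d)) = 00010101000101010001010100010101
  (a | (e & (c | d))) = 00010101000101011111111111111111
  (c & (a | (e & (c | d)))) = 00000101000001010000111100001111
  ~e = 10101010101010101010101010101010
  ~d = 11001100110011001100110011001100
  (b | ~d) = 11001100111111111100110011111111
  (~e | (b | ~d)) = 11101110111111111110111011111111
  ((c & (a | (e & (c | d)))) | (~e | (b | ~d))) = 11101111111111111110111111111111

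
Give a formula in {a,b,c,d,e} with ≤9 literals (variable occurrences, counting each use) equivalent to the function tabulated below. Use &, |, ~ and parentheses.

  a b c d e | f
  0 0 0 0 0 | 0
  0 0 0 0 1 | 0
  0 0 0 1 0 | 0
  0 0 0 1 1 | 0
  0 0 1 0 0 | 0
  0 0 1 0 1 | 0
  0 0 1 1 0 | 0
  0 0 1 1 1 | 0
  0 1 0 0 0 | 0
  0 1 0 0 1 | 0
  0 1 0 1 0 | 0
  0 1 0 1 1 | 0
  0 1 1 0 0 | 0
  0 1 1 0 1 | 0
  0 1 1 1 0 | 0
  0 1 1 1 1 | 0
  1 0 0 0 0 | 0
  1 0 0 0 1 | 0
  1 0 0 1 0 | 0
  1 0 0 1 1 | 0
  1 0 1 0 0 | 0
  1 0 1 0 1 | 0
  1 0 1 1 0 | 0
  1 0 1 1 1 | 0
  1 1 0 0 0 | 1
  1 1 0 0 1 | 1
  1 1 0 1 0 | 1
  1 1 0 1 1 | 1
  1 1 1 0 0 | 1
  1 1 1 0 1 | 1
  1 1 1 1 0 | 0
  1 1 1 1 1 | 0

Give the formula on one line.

  ~c = 11110000111100001111000011110000
  ~a = 11111111111111110000000000000000
  (~c | ~a) = 11111111111111111111000011110000
  ((~c | ~a) & d) = 00110011001100110011000000110000
  ~d = 11001100110011001100110011001100
  (((~c | ~a) & d) | ~d) = 11111111111111111111110011111100
  ((((~c | ~a) & d) | ~d) & b) = 00000000111111110000000011111100
  (a & ((((~c | ~a) & d) | ~d) & b)) = 00000000000000000000000011111100

(a & ((((~c | ~a) & d) | ~d) & b))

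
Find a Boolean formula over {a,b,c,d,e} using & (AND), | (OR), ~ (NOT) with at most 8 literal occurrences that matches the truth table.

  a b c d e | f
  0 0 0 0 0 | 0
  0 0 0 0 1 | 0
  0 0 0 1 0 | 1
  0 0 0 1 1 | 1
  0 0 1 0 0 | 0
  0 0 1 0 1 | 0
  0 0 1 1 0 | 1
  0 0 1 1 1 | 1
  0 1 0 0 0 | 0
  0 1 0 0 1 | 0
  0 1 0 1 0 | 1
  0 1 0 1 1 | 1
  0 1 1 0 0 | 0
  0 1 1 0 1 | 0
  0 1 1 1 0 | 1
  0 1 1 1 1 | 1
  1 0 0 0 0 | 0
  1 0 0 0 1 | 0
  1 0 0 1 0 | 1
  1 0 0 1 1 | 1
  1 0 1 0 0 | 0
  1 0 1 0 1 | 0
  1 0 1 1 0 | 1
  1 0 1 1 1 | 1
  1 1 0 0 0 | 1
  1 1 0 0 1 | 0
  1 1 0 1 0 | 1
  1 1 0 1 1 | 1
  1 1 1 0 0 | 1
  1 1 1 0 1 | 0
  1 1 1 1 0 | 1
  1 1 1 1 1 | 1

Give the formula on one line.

  ~e = 10101010101010101010101010101010
  ~d = 11001100110011001100110011001100
  (a & ~d) = 00000000000000001100110011001100
  ((a & ~d) | d) = 00110011001100111111111111111111
  (b & ((a & ~d) | d)) = 00000000001100110000000011111111
  (~e & (b & ((a & ~d) | d))) = 00000000001000100000000010101010
  (d | (~e & (b & ((a & ~d) | d)))) = 00110011001100110011001110111011

(d | (~e & (b & ((a & ~d) | d))))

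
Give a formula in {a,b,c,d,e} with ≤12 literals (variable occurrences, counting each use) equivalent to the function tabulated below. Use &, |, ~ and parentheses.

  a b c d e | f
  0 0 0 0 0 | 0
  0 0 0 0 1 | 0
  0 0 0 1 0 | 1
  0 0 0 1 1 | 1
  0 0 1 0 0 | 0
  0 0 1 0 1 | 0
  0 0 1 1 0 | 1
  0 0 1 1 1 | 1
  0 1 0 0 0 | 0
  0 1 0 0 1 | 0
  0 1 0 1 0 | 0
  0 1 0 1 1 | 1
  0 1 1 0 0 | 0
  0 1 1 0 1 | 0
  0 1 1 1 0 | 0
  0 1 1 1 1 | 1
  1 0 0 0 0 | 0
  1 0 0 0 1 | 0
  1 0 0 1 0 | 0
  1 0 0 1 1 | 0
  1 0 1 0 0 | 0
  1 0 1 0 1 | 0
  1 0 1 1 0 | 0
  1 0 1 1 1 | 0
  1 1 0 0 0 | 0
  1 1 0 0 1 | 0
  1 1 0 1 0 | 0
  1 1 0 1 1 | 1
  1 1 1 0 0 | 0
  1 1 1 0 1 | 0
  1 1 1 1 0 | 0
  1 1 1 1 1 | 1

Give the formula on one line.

((b & (d & e)) | ((~b & d) & ((d & b) | (~a & d))))

  (d & e) = 00010001000100010001000100010001
  (b & (d & e)) = 00000000000100010000000000010001
  ~b = 11111111000000001111111100000000
  (~b & d) = 00110011000000000011001100000000
  (d & b) = 00000000001100110000000000110011
  ~a = 11111111111111110000000000000000
  (~a & d) = 00110011001100110000000000000000
  ((d & b) | (~a & d)) = 00110011001100110000000000110011
  ((~b & d) & ((d & b) | (~a & d))) = 00110011000000000000000000000000
  ((b & (d & e)) | ((~b & d) & ((d & b) | (~a & d)))) = 00110011000100010000000000010001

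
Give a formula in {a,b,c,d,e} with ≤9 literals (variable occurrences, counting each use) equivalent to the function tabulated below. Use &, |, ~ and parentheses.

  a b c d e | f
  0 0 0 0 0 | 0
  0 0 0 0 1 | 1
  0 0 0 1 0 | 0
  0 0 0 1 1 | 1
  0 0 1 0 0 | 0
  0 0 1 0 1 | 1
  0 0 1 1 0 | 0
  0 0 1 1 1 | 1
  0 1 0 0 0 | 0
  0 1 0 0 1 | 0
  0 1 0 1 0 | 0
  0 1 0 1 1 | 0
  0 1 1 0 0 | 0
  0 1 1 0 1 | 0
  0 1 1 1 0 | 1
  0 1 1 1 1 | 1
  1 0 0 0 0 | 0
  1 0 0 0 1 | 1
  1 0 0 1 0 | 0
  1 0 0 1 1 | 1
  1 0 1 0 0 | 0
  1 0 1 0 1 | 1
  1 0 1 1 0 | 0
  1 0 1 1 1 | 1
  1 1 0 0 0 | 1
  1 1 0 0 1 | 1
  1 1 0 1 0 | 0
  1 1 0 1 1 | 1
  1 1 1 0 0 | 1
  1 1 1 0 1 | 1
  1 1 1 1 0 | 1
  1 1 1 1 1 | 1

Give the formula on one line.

  (e | b) = 01010101111111110101010111111111
  ~b = 11111111000000001111111100000000
  (~b | a) = 11111111000000001111111111111111
  ~d = 11001100110011001100110011001100
  (a & ~d) = 00000000000000001100110011001100
  ((a & ~d) | e) = 01010101010101011101110111011101
  ((~b | a) & ((a & ~d) | e)) = 01010101000000001101110111011101
  (d & c) = 00000011000000110000001100000011
  (((~b | a) & ((a & ~d) | e)) | (d & c)) = 01010111000000111101111111011111
  ((e | b) & (((~b | a) & ((a & ~d) | e)) | (d & c))) = 01010101000000110101010111011111

((e | b) & (((~b | a) & ((a & ~d) | e)) | (d & c)))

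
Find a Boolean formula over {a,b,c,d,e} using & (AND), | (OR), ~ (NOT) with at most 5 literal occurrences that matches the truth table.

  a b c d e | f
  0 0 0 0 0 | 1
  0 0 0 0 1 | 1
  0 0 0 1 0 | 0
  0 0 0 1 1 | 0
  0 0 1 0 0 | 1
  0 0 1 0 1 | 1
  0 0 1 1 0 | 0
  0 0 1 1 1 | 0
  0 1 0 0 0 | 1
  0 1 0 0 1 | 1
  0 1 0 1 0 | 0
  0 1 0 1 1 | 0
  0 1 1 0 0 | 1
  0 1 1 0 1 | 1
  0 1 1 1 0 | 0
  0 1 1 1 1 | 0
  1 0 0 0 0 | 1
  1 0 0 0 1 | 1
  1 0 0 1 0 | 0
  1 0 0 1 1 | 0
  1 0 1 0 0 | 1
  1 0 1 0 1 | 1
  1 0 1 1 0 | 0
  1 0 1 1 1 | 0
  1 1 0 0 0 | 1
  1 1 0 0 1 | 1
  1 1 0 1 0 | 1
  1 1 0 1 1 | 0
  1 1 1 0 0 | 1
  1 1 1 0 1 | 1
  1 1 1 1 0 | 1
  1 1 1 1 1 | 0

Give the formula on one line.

  ~d = 11001100110011001100110011001100
  ~e = 10101010101010101010101010101010
  (~e & d) = 00100010001000100010001000100010
  (a & b) = 00000000000000000000000011111111
  ((~e & d) & (a & b)) = 00000000000000000000000000100010
  (~d | ((~e & d) & (a & b))) = 11001100110011001100110011101110

(~d | ((~e & d) & (a & b)))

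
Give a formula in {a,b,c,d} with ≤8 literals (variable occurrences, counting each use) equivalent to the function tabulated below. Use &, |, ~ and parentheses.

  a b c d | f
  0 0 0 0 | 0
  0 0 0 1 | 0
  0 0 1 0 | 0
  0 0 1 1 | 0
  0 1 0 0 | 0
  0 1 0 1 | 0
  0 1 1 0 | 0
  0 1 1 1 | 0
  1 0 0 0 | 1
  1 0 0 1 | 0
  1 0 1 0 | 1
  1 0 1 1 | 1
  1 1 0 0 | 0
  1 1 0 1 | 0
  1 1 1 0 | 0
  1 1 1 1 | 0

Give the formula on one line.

((a & ~b) & (~a | (~d | c)))

  ~b = 1111000011110000
  (a & ~b) = 0000000011110000
  ~a = 1111111100000000
  ~d = 1010101010101010
  (~d | c) = 1011101110111011
  (~a | (~d | c)) = 1111111110111011
  ((a & ~b) & (~a | (~d | c))) = 0000000010110000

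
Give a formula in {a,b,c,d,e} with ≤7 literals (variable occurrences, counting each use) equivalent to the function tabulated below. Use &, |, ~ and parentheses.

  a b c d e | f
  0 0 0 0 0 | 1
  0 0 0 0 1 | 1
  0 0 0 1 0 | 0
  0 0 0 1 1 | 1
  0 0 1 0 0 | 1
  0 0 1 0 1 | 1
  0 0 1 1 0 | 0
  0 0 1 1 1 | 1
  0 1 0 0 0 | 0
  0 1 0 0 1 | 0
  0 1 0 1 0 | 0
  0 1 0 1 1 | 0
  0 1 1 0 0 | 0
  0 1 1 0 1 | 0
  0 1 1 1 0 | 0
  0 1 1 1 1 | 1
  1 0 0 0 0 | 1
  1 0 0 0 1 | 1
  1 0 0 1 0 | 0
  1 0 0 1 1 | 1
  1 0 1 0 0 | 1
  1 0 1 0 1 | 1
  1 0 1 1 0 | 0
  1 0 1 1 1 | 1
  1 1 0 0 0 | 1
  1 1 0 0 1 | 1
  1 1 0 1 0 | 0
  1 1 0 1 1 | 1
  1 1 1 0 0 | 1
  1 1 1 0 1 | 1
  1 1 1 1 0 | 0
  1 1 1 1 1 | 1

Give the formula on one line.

((e | ~d) & ((~b | a) | (d & (b & c))))

  ~d = 11001100110011001100110011001100
  (e | ~d) = 11011101110111011101110111011101
  ~b = 11111111000000001111111100000000
  (~b | a) = 11111111000000001111111111111111
  (b & c) = 00000000000011110000000000001111
  (d & (b & c)) = 00000000000000110000000000000011
  ((~b | a) | (d & (b & c))) = 11111111000000111111111111111111
  ((e | ~d) & ((~b | a) | (d & (b & c)))) = 11011101000000011101110111011101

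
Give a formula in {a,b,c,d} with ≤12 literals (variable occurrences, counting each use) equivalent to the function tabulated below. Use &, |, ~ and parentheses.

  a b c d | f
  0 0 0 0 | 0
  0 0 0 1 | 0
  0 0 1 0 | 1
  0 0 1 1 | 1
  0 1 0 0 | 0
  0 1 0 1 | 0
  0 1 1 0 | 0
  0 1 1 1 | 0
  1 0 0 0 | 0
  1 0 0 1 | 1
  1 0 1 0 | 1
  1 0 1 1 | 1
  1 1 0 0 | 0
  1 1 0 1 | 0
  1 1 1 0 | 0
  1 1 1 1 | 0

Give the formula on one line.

  (b | a) = 0000111111111111
  ((b | a) & d) = 0000010101010101
  ~c = 1100110011001100
  ~a = 1111111100000000
  ~b = 1111000011110000
  (~a & ~b) = 1111000000000000
  (~c | (~a & ~b)) = 1111110011001100
  ((~c | (~a & ~b)) | ~b) = 1111110011111100
  (((b | a) & d) & ((~c | (~a & ~b)) | ~b)) = 0000010001010100
  (c | (((b | a) & d) & ((~c | (~a & ~b)) | ~b))) = 0011011101110111
  ((c | (((b | a) & d) & ((~c | (~a & ~b)) | ~b))) & ~b) = 0011000001110000

((c | (((b | a) & d) & ((~c | (~a & ~b)) | ~b))) & ~b)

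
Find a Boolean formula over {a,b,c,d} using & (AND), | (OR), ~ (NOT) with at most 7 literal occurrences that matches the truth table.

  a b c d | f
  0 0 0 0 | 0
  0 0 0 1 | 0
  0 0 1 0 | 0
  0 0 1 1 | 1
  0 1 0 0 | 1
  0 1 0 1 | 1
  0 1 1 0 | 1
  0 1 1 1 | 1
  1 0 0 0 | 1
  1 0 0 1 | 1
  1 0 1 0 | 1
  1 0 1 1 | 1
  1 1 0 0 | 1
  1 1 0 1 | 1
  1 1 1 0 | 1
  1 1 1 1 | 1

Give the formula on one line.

  (b | a) = 0000111111111111
  ~c = 1100110011001100
  (a & ~c) = 0000000011001100
  ((a & ~c) | c) = 0011001111111111
  (((a & ~c) | c) & d) = 0001000101010101
  ((b | a) | (((a & ~c) | c) & d)) = 0001111111111111

((b | a) | (((a & ~c) | c) & d))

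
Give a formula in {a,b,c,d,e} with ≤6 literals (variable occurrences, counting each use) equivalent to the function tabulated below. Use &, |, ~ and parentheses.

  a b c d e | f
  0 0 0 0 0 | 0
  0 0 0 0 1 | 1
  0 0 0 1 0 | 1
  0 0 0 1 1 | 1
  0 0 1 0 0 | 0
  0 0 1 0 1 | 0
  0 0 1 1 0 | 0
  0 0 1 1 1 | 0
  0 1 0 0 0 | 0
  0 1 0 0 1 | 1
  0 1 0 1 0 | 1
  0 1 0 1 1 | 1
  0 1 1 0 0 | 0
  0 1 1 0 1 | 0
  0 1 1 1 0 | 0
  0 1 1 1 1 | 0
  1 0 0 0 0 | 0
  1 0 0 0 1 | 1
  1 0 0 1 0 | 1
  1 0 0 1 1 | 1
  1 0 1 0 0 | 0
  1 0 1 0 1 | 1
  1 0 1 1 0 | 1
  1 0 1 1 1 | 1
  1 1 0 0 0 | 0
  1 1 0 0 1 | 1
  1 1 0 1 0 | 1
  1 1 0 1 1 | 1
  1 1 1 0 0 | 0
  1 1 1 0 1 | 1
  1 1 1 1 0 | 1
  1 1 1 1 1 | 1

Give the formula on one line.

((d | e) & (~c | a))

  (d | e) = 01110111011101110111011101110111
  ~c = 11110000111100001111000011110000
  (~c | a) = 11110000111100001111111111111111
  ((d | e) & (~c | a)) = 01110000011100000111011101110111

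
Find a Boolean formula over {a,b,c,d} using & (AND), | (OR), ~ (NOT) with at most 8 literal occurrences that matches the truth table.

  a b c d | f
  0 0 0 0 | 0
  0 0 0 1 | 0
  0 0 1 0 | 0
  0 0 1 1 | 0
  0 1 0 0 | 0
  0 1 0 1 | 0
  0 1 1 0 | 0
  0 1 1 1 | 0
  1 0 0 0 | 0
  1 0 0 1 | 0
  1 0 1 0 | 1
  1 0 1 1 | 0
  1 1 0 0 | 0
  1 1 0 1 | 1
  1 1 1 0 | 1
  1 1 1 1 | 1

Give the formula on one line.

  ~b = 1111000011110000
  (c & ~b) = 0011000000110000
  ((c & ~b) | d) = 0111010101110101
  (((c & ~b) | d) | c) = 0111011101110111
  ~d = 1010101010101010
  (b | ~d) = 1010111110101111
  ((b | ~d) & a) = 0000000010101111
  ((((c & ~b) | d) | c) & ((b | ~d) & a)) = 0000000000100111

((((c & ~b) | d) | c) & ((b | ~d) & a))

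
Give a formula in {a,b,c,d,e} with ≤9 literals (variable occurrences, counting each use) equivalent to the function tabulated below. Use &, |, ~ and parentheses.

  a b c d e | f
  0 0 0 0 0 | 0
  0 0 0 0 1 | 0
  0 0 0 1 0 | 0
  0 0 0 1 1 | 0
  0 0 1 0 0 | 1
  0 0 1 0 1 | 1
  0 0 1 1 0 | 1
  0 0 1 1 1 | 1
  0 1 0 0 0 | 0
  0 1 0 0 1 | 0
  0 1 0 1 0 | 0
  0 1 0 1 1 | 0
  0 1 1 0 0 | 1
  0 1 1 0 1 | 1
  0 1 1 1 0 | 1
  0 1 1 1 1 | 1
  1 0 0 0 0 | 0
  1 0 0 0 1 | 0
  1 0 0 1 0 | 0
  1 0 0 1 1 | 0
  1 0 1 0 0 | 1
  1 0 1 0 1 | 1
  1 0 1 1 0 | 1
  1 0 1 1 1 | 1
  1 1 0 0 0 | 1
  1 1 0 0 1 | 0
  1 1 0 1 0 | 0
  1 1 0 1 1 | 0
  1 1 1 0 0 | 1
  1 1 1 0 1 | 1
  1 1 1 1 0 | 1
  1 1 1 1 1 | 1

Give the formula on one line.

(c | (((~a | ~e) & ((a | d) & ~d)) & b))

  ~a = 11111111111111110000000000000000
  ~e = 10101010101010101010101010101010
  (~a | ~e) = 11111111111111111010101010101010
  (a | d) = 00110011001100111111111111111111
  ~d = 11001100110011001100110011001100
  ((a | d) & ~d) = 00000000000000001100110011001100
  ((~a | ~e) & ((a | d) & ~d)) = 00000000000000001000100010001000
  (((~a | ~e) & ((a | d) & ~d)) & b) = 00000000000000000000000010001000
  (c | (((~a | ~e) & ((a | d) & ~d)) & b)) = 00001111000011110000111110001111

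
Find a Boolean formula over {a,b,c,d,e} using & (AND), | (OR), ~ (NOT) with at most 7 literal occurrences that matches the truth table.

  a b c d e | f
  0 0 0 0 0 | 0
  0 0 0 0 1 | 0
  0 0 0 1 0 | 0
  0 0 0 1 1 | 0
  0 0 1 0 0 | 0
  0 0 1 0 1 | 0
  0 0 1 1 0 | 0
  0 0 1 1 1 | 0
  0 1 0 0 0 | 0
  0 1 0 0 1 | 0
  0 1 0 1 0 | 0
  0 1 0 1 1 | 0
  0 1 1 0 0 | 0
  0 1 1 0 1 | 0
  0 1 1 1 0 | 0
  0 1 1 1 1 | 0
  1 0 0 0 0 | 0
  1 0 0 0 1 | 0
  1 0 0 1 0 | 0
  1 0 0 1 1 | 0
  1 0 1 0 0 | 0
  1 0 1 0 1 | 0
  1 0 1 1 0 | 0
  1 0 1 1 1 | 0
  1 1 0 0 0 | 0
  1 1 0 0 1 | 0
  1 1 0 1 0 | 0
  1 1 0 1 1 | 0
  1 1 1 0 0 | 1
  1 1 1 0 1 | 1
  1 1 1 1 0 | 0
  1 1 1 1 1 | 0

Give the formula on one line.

  (c | d) = 00111111001111110011111100111111
  ((c | d) & a) = 00000000000000000011111100111111
  ~d = 11001100110011001100110011001100
  (~d & b) = 00000000110011000000000011001100
  (((c | d) & a) & (~d & b)) = 00000000000000000000000000001100

(((c | d) & a) & (~d & b))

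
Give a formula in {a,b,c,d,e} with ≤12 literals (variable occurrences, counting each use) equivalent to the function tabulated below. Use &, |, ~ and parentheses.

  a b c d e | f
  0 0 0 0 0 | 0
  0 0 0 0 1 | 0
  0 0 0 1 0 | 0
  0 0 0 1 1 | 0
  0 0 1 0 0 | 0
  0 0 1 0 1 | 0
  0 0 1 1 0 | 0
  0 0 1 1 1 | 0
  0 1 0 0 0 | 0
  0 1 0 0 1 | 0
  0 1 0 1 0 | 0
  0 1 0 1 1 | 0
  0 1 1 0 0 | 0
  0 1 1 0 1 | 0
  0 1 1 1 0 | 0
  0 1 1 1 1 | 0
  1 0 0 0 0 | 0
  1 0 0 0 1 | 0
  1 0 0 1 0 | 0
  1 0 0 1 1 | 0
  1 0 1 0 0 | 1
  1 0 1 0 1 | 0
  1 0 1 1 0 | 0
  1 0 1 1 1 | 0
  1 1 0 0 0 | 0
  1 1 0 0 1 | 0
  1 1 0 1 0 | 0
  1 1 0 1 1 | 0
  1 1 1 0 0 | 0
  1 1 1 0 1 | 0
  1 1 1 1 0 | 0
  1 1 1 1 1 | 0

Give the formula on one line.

  ~b = 11111111000000001111111100000000
  (~b & a) = 00000000000000001111111100000000
  ~e = 10101010101010101010101010101010
  (c & ~e) = 00001010000010100000101000001010
  ((c & ~e) & ~b) = 00001010000000000000101000000000
  ((~b & a) & ((c & ~e) & ~b)) = 00000000000000000000101000000000
  ~a = 11111111111111110000000000000000
  (~b | ~a) = 11111111111111111111111100000000
  (c | (~b | ~a)) = 11111111111111111111111100001111
  ~d = 11001100110011001100110011001100
  ((c | (~b | ~a)) & ~d) = 11001100110011001100110000001100
  (((~b & a) & ((c & ~e) & ~b)) & ((c | (~b | ~a)) & ~d)) = 00000000000000000000100000000000

(((~b & a) & ((c & ~e) & ~b)) & ((c | (~b | ~a)) & ~d))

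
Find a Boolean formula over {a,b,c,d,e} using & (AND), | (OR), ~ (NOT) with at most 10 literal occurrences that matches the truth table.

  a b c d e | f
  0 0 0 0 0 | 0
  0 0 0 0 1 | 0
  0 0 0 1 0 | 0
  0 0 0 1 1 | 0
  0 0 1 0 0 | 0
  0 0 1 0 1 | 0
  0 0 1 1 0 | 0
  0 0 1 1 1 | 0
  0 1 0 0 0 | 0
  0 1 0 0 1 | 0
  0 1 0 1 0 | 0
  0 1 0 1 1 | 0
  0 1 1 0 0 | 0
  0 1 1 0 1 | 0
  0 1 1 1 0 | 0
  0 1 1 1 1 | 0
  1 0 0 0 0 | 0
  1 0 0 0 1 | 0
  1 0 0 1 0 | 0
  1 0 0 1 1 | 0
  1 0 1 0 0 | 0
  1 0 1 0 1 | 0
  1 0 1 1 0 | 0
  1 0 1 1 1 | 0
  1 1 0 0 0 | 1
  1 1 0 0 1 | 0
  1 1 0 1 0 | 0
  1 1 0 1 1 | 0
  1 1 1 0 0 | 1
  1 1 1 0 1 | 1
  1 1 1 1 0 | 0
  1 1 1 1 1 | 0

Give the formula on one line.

(((~d & b) & a) & ((~e & b) | (a & c)))

  ~d = 11001100110011001100110011001100
  (~d & b) = 00000000110011000000000011001100
  ((~d & b) & a) = 00000000000000000000000011001100
  ~e = 10101010101010101010101010101010
  (~e & b) = 00000000101010100000000010101010
  (a & c) = 00000000000000000000111100001111
  ((~e & b) | (a & c)) = 00000000101010100000111110101111
  (((~d & b) & a) & ((~e & b) | (a & c))) = 00000000000000000000000010001100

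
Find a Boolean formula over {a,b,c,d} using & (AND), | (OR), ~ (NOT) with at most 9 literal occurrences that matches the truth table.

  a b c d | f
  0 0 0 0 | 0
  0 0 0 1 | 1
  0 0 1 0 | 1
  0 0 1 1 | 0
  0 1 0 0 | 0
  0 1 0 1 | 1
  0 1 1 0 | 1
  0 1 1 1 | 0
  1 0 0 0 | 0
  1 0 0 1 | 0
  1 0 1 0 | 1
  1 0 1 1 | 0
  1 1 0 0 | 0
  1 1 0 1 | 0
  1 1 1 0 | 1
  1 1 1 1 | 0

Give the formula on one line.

  ~d = 1010101010101010
  (c & ~d) = 0010001000100010
  ~c = 1100110011001100
  ~a = 1111111100000000
  (~a | ~d) = 1111111110101010
  (~a & d) = 0101010100000000
  ((~a & d) | c) = 0111011100110011
  ((~a | ~d) & ((~a & d) | c)) = 0111011100100010
  (~c & ((~a | ~d) & ((~a & d) | c))) = 0100010000000000
  ((c & ~d) | (~c & ((~a | ~d) & ((~a & d) | c)))) = 0110011000100010

((c & ~d) | (~c & ((~a | ~d) & ((~a & d) | c))))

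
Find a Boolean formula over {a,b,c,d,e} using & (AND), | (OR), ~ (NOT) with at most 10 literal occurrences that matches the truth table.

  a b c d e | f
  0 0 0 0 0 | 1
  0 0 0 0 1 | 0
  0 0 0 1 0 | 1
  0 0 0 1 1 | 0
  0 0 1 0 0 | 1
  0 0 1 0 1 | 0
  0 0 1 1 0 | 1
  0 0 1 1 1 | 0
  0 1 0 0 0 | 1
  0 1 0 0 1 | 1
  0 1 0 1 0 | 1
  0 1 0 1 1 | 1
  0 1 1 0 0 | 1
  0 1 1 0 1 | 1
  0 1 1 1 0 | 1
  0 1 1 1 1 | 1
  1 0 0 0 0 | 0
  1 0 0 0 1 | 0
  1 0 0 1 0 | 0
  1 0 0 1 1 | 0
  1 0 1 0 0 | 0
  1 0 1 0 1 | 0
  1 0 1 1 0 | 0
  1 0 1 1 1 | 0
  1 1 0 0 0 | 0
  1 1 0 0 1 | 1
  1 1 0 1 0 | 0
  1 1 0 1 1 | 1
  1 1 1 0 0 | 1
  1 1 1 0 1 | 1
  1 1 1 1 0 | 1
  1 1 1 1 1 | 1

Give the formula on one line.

((((c | (e & b)) & b) & (a | e)) | (~a & ~e))

  (e & b) = 00000000010101010000000001010101
  (c | (e & b)) = 00001111010111110000111101011111
  ((c | (e & b)) & b) = 00000000010111110000000001011111
  (a | e) = 01010101010101011111111111111111
  (((c | (e & b)) & b) & (a | e)) = 00000000010101010000000001011111
  ~a = 11111111111111110000000000000000
  ~e = 10101010101010101010101010101010
  (~a & ~e) = 10101010101010100000000000000000
  ((((c | (e & b)) & b) & (a | e)) | (~a & ~e)) = 10101010111111110000000001011111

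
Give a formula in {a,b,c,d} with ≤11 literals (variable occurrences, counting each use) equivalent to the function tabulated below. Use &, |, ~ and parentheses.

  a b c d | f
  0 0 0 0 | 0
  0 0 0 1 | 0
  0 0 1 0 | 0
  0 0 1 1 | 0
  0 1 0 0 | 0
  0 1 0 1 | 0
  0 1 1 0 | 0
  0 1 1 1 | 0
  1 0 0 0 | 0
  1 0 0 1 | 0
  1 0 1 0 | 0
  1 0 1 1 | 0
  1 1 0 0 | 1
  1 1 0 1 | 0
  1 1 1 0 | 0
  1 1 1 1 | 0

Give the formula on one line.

(((a & ~d) & ((~a & ~b) | (a & ~c))) & (c | b))

  ~d = 1010101010101010
  (a & ~d) = 0000000010101010
  ~a = 1111111100000000
  ~b = 1111000011110000
  (~a & ~b) = 1111000000000000
  ~c = 1100110011001100
  (a & ~c) = 0000000011001100
  ((~a & ~b) | (a & ~c)) = 1111000011001100
  ((a & ~d) & ((~a & ~b) | (a & ~c))) = 0000000010001000
  (c | b) = 0011111100111111
  (((a & ~d) & ((~a & ~b) | (a & ~c))) & (c | b)) = 0000000000001000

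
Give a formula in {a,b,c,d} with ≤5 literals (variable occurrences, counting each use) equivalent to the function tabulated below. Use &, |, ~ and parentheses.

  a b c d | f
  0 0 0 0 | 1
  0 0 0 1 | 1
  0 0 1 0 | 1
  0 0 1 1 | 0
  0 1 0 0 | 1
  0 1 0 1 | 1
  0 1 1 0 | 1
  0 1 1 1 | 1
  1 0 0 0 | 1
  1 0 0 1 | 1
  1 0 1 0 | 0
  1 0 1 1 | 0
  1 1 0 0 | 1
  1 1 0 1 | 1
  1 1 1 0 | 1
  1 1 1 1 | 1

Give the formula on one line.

((b | ~c) | ((~d | b) & ~a))

  ~c = 1100110011001100
  (b | ~c) = 1100111111001111
  ~d = 1010101010101010
  (~d | b) = 1010111110101111
  ~a = 1111111100000000
  ((~d | b) & ~a) = 1010111100000000
  ((b | ~c) | ((~d | b) & ~a)) = 1110111111001111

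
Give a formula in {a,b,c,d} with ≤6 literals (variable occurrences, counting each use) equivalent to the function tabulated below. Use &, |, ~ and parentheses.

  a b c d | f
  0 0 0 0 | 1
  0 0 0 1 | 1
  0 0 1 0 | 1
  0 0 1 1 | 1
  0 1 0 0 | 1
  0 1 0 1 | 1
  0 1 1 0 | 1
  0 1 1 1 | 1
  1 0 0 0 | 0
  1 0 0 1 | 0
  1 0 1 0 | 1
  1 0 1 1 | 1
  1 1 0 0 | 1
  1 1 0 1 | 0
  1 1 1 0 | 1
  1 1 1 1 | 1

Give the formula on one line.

  ~a = 1111111100000000
  ~d = 1010101010101010
  (b & ~d) = 0000101000001010
  (~a | (b & ~d)) = 1111111100001010
  (c | (~a | (b & ~d))) = 1111111100111011

(c | (~a | (b & ~d)))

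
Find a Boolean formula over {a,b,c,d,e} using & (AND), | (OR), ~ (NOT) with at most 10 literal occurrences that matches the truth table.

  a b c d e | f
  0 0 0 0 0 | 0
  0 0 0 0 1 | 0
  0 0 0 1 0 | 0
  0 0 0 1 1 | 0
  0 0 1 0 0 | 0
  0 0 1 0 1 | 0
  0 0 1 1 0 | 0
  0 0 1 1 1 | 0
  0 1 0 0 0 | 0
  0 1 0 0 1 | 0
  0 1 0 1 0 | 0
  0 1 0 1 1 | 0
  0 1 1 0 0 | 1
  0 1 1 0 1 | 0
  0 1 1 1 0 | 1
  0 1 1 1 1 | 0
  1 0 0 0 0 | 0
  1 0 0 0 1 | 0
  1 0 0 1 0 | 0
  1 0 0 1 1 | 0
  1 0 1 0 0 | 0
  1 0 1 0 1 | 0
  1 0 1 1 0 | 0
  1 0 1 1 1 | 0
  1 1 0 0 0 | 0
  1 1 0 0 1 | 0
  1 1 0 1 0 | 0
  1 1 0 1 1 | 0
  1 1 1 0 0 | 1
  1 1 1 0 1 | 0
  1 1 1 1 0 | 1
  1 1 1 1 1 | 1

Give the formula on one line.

  ~c = 11110000111100001111000011110000
  (a | ~c) = 11110000111100001111111111111111
  ~e = 10101010101010101010101010101010
  ((a | ~c) | ~e) = 11111010111110101111111111111111
  (((a | ~c) | ~e) & c) = 00001010000010100000111100001111
  (b & ~e) = 00000000101010100000000010101010
  ((b & ~e) | d) = 00110011101110110011001110111011
  (b & c) = 00000000000011110000000000001111
  (((b & ~e) | d) & (b & c)) = 00000000000010110000000000001011
  ((((a | ~c) | ~e) & c) & (((b & ~e) | d) & (b & c))) = 00000000000010100000000000001011

((((a | ~c) | ~e) & c) & (((b & ~e) | d) & (b & c)))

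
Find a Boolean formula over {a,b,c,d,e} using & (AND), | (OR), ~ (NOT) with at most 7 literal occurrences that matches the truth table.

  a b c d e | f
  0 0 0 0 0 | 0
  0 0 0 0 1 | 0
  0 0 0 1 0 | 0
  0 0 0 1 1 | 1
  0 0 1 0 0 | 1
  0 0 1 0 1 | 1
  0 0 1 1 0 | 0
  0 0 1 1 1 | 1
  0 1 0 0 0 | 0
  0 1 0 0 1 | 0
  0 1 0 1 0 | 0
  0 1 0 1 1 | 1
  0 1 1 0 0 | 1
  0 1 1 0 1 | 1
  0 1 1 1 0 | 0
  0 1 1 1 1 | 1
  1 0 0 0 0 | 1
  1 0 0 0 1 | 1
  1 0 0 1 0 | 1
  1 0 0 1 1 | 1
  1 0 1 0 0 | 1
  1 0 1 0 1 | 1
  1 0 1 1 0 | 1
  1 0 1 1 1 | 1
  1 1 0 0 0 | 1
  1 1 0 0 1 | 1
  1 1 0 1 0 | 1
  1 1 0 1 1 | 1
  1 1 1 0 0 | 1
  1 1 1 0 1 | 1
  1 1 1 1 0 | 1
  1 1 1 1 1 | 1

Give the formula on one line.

  ~a = 11111111111111110000000000000000
  (~a & e) = 01010101010101010000000000000000
  ((~a & e) & d) = 00010001000100010000000000000000
  (a | c) = 00001111000011111111111111111111
  ~d = 11001100110011001100110011001100
  (a | ~d) = 11001100110011001111111111111111
  ((a | c) & (a | ~d)) = 00001100000011001111111111111111
  (((~a & e) & d) | ((a | c) & (a | ~d))) = 00011101000111011111111111111111

(((~a & e) & d) | ((a | c) & (a | ~d)))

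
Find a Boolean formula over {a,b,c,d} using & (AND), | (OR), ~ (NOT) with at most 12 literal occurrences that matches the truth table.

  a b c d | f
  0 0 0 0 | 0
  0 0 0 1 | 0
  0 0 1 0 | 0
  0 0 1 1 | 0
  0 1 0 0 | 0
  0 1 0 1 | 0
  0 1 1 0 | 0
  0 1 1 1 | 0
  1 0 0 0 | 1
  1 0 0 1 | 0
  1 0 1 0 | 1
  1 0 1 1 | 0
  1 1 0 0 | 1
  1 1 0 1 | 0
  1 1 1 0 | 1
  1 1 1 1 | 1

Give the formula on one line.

  (b & a) = 0000000000001111
  ~b = 1111000011110000
  ((b & a) | ~b) = 1111000011111111
  (((b & a) | ~b) & c) = 0011000000110011
  ((((b & a) | ~b) & c) & a) = 0000000000110011
  ~a = 1111111100000000
  (~a | b) = 1111111100001111
  (((((b & a) | ~b) & c) & a) & (~a | b)) = 0000000000000011
  ~d = 1010101010101010
  (~d & a) = 0000000010101010
  ((((((b & a) | ~b) & c) & a) & (~a | b)) | (~d & a)) = 0000000010101011

((((((b & a) | ~b) & c) & a) & (~a | b)) | (~d & a))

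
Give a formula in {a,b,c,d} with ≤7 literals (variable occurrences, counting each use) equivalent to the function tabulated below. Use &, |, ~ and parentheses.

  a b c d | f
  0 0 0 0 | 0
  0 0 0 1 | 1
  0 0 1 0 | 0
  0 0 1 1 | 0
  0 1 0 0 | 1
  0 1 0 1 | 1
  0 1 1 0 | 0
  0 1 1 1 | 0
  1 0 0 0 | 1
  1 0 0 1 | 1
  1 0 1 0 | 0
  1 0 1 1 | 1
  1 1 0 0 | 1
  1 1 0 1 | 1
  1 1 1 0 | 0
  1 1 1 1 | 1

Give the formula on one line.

  ~c = 1100110011001100
  (~c | a) = 1100110011111111
  (c | a) = 0011001111111111
  (b | (c | a)) = 0011111111111111
  (~c & (b | (c | a))) = 0000110011001100
  ((~c & (b | (c | a))) | d) = 0101110111011101
  ((~c | a) & ((~c & (b | (c | a))) | d)) = 0100110011011101

((~c | a) & ((~c & (b | (c | a))) | d))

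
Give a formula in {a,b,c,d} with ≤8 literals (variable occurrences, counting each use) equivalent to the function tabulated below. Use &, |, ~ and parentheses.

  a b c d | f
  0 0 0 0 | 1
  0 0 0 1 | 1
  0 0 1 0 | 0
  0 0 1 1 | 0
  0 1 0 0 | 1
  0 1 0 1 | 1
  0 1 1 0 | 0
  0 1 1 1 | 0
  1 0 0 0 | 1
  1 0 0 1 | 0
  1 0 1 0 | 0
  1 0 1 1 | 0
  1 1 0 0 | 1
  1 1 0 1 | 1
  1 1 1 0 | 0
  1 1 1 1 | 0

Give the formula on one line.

  ~c = 1100110011001100
  ~b = 1111000011110000
  ~a = 1111111100000000
  (~b & ~a) = 1111000000000000
  ~d = 1010101010101010
  (~d | b) = 1010111110101111
  ((~b & ~a) | (~d | b)) = 1111111110101111
  (~c & ((~b & ~a) | (~d | b))) = 1100110010001100

(~c & ((~b & ~a) | (~d | b)))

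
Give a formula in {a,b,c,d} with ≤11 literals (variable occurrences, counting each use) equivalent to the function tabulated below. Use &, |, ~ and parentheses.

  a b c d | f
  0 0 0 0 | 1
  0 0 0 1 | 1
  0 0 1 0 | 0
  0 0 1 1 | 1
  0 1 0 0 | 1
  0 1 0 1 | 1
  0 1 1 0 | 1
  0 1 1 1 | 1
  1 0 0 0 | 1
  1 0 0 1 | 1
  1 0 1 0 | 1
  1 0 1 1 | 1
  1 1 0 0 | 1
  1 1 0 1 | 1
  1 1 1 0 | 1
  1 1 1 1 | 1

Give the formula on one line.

  (b | d) = 0101111101011111
  ~c = 1100110011001100
  ~d = 1010101010101010
  ~b = 1111000011110000
  (~d & ~b) = 1010000010100000
  (~c & (~d & ~b)) = 1000000010000000
  ((b | d) | (~c & (~d & ~b))) = 1101111111011111
  ~a = 1111111100000000
  (((b | d) | (~c & (~d & ~b))) & ~a) = 1101111100000000
  (b & d) = 0000010100000101
  ((((b | d) | (~c & (~d & ~b))) & ~a) | (b & d)) = 1101111100000101
  (a | ((((b | d) | (~c & (~d & ~b))) & ~a) | (b & d))) = 1101111111111111

(a | ((((b | d) | (~c & (~d & ~b))) & ~a) | (b & d)))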